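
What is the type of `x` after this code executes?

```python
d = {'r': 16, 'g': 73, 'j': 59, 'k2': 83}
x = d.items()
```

dict.items() returns dict_items view

dict_items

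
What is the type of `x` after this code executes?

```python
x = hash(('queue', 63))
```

hash() returns int

int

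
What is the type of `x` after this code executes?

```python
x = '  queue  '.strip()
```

str.strip() returns str

str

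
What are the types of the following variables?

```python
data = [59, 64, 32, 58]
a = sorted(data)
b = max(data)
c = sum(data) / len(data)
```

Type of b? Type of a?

max of ints returns int; sorted() returns list

int, list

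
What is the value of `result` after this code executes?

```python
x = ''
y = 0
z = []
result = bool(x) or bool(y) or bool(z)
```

x = ''; y = 0; z = []; result = False

False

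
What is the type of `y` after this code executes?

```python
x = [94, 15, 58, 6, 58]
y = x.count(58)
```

list.count() returns int

int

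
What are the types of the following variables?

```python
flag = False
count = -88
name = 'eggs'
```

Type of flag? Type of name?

flag is assigned the constant False, which has type bool; name is assigned a quoted string literal, so it is a str

bool, str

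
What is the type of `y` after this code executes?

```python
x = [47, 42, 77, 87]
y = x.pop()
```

list.pop() returns the popped element

int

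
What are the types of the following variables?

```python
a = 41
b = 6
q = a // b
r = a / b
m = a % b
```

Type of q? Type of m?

// returns int; % of ints returns int

int, int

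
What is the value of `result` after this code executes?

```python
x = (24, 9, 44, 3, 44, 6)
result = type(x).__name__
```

x is tuple; result = 'tuple'

'tuple'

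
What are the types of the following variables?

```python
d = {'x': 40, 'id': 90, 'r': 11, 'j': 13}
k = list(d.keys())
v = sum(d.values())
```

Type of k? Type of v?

list() converts to list; sum of ints is int

list, int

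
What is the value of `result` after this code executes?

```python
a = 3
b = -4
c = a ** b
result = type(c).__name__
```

a is int; b is int; c is float; result = 'float'

'float'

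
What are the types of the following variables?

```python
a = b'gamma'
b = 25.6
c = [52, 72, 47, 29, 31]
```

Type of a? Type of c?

a is assigned a bytes literal (b'...' prefix); c is assigned a list literal (square brackets)

bytes, list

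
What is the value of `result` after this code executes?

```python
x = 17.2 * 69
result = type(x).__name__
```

x is float; result = 'float'

'float'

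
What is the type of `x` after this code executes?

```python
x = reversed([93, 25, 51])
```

reversed() on a list returns list_reverseiterator

list_reverseiterator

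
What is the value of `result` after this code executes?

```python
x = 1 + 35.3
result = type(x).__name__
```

x is float; result = 'float'

'float'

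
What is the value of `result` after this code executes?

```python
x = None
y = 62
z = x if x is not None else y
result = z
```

x = None; y = 62; z = 62; result = 62

62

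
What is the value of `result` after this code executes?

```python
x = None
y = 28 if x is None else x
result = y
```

x = None; y = 28; result = 28

28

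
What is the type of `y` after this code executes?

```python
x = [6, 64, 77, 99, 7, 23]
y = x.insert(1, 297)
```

list.insert() returns None

NoneType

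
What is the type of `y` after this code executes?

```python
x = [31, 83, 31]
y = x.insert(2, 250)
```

list.insert() returns None

NoneType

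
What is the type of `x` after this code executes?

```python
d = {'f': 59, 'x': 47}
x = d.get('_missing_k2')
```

dict.get() returns None when key not found

NoneType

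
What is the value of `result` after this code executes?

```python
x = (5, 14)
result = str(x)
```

x = (5, 14); result = '(5, 14)'

'(5, 14)'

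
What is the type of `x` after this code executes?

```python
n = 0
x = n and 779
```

'and' returns first falsy value (0 is int)

int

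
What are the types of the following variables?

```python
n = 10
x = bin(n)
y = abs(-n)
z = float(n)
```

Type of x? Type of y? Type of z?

bin() returns str; abs() of int returns int; float() returns float

str, int, float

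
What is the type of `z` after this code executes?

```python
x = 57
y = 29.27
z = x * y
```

int * float = float

float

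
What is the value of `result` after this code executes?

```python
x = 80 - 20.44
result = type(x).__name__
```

x is float; result = 'float'

'float'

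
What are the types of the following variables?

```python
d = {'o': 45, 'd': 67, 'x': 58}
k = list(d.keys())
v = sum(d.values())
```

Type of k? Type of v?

list() converts to list; sum of ints is int

list, int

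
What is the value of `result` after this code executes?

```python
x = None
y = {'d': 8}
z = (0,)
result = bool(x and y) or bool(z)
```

x = None; y = {'d': 8}; z = (0,); result = True

True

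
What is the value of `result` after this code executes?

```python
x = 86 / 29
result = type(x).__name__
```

x is float; result = 'float'

'float'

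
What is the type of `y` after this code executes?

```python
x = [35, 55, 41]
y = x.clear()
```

list.clear() returns None

NoneType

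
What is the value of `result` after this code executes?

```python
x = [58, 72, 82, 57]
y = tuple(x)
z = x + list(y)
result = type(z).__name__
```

x is list; y is tuple; z is list; result = 'list'

'list'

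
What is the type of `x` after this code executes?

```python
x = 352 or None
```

'or' returns first truthy value

int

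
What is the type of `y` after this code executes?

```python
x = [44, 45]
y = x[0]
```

Indexing list[int] returns int

int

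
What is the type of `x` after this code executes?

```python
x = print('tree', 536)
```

print() returns None

NoneType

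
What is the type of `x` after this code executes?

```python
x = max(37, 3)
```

max() of ints returns int

int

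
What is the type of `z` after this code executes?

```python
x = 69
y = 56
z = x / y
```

int / int = float

float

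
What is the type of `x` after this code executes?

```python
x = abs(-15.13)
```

abs() of float returns float

float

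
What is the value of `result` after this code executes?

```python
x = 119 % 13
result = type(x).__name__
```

x is int; result = 'int'

'int'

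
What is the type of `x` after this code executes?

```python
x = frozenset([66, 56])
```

frozenset() returns frozenset

frozenset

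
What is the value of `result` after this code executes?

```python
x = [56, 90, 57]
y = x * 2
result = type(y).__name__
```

x is list; y is list; result = 'list'

'list'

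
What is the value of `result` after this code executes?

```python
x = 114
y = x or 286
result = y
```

x = 114; y = 114; result = 114

114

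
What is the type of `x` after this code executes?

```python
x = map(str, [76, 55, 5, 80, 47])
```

map() returns a map object

map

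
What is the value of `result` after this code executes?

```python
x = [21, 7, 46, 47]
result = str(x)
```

x = [21, 7, 46, 47]; result = '[21, 7, 46, 47]'

'[21, 7, 46, 47]'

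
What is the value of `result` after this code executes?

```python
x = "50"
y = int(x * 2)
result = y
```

x = '50'; y = 5050; result = 5050

5050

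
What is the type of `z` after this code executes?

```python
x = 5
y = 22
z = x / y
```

int / int = float

float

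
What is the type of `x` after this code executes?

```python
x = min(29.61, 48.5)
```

min() of floats returns float

float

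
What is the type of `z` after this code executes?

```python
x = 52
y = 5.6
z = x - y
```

int - float = float

float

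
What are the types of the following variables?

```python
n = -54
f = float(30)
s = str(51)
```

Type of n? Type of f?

n is assigned a bare integer (no decimal point), so it is an int; f is assigned the result of calling float(), which returns a float

int, float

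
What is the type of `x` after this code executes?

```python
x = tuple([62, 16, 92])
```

tuple() constructor returns tuple

tuple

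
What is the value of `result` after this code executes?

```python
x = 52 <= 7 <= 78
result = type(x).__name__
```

x is bool; result = 'bool'

'bool'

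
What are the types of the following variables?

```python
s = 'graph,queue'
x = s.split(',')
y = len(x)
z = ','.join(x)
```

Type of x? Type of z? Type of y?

str.split() returns list; str.join() returns str; len() returns int

list, str, int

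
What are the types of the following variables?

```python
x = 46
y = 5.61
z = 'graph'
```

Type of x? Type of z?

x is assigned a bare integer (no decimal point), so it is an int; z is assigned a quoted string literal, so it is a str

int, str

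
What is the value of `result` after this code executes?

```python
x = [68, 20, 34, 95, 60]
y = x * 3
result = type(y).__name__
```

x is list; y is list; result = 'list'

'list'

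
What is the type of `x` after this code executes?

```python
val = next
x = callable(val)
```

callable() returns bool

bool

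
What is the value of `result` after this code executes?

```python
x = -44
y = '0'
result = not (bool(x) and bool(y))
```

x = -44; y = '0'; result = False

False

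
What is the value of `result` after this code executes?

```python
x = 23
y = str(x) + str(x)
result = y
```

x = 23; y = '2323'; result = '2323'

'2323'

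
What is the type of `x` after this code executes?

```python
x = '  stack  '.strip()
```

str.strip() returns str

str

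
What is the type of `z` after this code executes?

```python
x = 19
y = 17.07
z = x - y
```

int - float = float

float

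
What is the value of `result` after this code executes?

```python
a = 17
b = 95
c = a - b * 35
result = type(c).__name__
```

a is int; b is int; c is int; result = 'int'

'int'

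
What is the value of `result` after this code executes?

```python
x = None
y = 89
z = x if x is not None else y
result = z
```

x = None; y = 89; z = 89; result = 89

89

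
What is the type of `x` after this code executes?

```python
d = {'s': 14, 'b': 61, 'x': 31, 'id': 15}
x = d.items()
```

dict.items() returns dict_items view

dict_items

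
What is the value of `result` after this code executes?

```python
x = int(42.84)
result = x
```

x = 42; result = 42

42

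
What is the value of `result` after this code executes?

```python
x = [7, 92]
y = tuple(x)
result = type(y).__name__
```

x is list; y is tuple; result = 'tuple'

'tuple'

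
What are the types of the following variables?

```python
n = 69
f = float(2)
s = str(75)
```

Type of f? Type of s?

f is assigned the result of calling float(), which returns a float; s is assigned the result of calling str(), which returns a str

float, str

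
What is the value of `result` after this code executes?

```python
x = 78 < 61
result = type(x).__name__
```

x is bool; result = 'bool'

'bool'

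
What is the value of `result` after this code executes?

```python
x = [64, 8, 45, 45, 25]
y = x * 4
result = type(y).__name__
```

x is list; y is list; result = 'list'

'list'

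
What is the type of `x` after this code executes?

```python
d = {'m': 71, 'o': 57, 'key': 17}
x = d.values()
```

.values() returns dict_values view

dict_values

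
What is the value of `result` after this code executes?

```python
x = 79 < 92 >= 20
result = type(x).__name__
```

x is bool; result = 'bool'

'bool'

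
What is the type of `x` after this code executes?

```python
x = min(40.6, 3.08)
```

min() of floats returns float

float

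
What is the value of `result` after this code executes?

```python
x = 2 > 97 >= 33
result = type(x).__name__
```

x is bool; result = 'bool'

'bool'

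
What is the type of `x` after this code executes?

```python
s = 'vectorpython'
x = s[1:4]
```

Slicing a str returns str

str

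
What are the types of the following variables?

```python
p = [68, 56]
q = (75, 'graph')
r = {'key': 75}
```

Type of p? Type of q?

p is assigned a list literal (square brackets); q is assigned a tuple (parenthesized, comma-separated values)

list, tuple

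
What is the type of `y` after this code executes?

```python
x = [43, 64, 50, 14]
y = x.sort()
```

list.sort() returns None (mutates in place)

NoneType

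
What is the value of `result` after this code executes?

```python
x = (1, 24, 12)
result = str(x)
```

x = (1, 24, 12); result = '(1, 24, 12)'

'(1, 24, 12)'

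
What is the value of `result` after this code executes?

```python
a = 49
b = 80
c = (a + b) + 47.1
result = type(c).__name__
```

a is int; b is int; c is float; result = 'float'

'float'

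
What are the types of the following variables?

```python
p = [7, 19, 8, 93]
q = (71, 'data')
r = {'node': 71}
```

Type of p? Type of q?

p is assigned a list literal (square brackets); q is assigned a tuple (parenthesized, comma-separated values)

list, tuple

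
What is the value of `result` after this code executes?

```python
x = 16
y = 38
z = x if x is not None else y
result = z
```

x = 16; y = 38; z = 16; result = 16

16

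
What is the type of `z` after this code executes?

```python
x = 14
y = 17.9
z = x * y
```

int * float = float

float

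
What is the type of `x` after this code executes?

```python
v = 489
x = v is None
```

'is' comparison returns bool

bool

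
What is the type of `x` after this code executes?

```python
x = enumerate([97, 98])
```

enumerate() returns an enumerate object

enumerate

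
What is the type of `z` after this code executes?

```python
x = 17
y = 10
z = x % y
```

int % int = int

int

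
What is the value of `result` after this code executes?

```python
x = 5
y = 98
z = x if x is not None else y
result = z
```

x = 5; y = 98; z = 5; result = 5

5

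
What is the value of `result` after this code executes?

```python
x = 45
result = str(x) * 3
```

x = 45; result = '454545'

'454545'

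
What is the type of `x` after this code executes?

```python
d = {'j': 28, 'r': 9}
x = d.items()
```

dict.items() returns dict_items view

dict_items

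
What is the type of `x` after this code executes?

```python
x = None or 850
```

'or' with None returns the other truthy value

int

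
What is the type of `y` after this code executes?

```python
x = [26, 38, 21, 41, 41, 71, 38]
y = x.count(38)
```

list.count() returns int

int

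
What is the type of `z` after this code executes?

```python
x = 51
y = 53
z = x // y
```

int // int = int

int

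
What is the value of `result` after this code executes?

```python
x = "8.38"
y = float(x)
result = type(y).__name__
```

x is str; y is float; result = 'float'

'float'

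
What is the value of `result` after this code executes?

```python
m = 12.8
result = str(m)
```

m = 12.8; result = '12.8'

'12.8'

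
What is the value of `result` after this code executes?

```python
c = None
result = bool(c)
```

c = None; result = False

False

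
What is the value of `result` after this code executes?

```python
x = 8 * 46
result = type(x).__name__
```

x is int; result = 'int'

'int'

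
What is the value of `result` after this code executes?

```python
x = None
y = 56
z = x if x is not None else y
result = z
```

x = None; y = 56; z = 56; result = 56

56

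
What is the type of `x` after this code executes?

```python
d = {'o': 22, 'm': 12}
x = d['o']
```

Accessing dict[str, int] with str key returns int

int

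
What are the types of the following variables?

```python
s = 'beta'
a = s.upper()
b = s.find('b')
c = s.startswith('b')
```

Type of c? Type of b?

startswith() returns bool; find() returns int

bool, int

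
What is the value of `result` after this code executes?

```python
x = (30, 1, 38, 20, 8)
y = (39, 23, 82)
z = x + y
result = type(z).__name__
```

x is tuple; y is tuple; z is tuple; result = 'tuple'

'tuple'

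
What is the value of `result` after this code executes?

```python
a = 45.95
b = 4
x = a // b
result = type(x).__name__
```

a is float; b is int; x is float; result = 'float'

'float'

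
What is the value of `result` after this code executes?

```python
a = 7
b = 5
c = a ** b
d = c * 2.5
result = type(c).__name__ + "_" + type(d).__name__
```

a is int; b is int; c is int; d is float; result = 'int_float'

'int_float'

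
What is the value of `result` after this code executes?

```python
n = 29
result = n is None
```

n = 29; result = False

False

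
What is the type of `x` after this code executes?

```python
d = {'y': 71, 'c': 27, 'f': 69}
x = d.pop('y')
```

dict.pop() returns the value

int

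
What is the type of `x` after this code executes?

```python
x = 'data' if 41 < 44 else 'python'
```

Both branches of conditional are str

str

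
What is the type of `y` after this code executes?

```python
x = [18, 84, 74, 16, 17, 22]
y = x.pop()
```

list.pop() returns the popped element

int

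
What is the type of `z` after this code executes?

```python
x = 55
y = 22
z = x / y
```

int / int = float

float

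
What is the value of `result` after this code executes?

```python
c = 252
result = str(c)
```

c = 252; result = '252'

'252'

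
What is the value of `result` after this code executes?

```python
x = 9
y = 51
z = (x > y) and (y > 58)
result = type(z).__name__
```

x is int; y is int; z is bool; result = 'bool'

'bool'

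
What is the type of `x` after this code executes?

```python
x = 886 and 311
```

'and' with truthy values returns last operand (int)

int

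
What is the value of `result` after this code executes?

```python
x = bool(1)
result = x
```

x = True; result = True

True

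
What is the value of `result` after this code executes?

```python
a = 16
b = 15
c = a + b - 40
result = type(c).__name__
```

a is int; b is int; c is int; result = 'int'

'int'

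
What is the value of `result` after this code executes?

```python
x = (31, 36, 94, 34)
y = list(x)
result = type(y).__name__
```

x is tuple; y is list; result = 'list'

'list'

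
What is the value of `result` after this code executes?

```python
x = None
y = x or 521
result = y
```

x = None; y = 521; result = 521

521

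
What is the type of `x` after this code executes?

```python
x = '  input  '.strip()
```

str.strip() returns str

str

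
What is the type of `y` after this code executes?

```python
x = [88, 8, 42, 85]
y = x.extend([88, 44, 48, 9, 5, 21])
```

list.extend() returns None

NoneType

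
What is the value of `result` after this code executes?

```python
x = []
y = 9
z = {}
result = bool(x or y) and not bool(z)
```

x = []; y = 9; z = {}; result = True

True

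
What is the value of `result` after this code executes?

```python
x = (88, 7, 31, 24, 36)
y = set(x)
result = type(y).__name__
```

x is tuple; y is set; result = 'set'

'set'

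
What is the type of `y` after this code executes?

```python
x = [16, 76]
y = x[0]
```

Indexing list[int] returns int

int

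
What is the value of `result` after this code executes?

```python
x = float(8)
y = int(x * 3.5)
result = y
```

x = 8.0; y = 28; result = 28

28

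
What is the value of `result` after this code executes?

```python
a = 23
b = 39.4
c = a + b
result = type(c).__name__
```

a is int; b is float; c is float; result = 'float'

'float'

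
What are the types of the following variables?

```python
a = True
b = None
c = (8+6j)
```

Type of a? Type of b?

a is assigned the constant True, which has type bool; b is assigned None, whose type is NoneType

bool, NoneType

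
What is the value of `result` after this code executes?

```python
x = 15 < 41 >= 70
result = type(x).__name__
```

x is bool; result = 'bool'

'bool'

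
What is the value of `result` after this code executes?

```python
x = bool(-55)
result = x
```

x = True; result = True

True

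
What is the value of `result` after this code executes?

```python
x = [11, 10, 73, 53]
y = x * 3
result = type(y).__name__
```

x is list; y is list; result = 'list'

'list'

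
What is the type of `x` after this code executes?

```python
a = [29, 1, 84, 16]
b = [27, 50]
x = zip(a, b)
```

zip() returns a zip object

zip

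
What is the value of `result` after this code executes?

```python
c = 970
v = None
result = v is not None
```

c = 970; v = None; result = False

False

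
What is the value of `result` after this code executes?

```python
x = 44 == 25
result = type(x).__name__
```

x is bool; result = 'bool'

'bool'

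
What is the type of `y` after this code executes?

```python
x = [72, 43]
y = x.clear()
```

list.clear() returns None

NoneType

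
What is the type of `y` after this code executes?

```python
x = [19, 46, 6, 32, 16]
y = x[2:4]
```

Slicing a list returns a list

list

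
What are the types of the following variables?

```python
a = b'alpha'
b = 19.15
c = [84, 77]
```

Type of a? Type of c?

a is assigned a bytes literal (b'...' prefix); c is assigned a list literal (square brackets)

bytes, list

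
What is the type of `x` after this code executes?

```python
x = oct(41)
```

oct() returns str representation

str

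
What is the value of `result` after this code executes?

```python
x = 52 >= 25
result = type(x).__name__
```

x is bool; result = 'bool'

'bool'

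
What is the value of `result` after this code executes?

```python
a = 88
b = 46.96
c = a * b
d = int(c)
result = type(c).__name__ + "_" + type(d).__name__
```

a is int; b is float; c is float; d is int; result = 'float_int'

'float_int'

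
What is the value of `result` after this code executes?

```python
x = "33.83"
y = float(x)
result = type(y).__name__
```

x is str; y is float; result = 'float'

'float'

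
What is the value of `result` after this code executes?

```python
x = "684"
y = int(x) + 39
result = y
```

x = '684'; y = 723; result = 723

723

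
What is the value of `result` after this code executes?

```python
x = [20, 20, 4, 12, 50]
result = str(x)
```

x = [20, 20, 4, 12, 50]; result = '[20, 20, 4, 12, 50]'

'[20, 20, 4, 12, 50]'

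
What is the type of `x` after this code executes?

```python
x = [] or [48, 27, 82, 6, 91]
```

'or' returns first truthy value (list)

list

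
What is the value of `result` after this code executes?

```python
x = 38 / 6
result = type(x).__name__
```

x is float; result = 'float'

'float'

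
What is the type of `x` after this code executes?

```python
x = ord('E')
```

ord() returns int (code point)

int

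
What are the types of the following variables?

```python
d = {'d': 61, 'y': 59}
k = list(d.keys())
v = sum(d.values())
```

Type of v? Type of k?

sum of ints is int; list() converts to list

int, list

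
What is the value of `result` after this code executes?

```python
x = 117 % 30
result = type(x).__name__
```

x is int; result = 'int'

'int'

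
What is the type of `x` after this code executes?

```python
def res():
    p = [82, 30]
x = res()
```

Function without return returns None

NoneType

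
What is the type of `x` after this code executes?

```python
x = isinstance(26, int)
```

isinstance() returns bool

bool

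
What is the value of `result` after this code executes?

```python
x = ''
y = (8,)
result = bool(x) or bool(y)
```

x = ''; y = (8,); result = True

True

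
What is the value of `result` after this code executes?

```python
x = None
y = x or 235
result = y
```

x = None; y = 235; result = 235

235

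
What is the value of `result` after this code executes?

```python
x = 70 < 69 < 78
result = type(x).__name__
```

x is bool; result = 'bool'

'bool'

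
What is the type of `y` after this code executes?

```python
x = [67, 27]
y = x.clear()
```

list.clear() returns None

NoneType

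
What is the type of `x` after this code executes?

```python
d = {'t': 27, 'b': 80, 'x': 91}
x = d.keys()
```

.keys() returns dict_keys view

dict_keys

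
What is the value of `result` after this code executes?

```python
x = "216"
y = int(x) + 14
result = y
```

x = '216'; y = 230; result = 230

230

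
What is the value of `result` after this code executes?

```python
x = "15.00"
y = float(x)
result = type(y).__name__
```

x is str; y is float; result = 'float'

'float'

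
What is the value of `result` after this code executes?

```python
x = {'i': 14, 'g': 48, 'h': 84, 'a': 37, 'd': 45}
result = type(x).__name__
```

x is dict; result = 'dict'

'dict'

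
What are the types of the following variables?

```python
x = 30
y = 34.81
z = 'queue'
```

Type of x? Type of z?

x is assigned a bare integer (no decimal point), so it is an int; z is assigned a quoted string literal, so it is a str

int, str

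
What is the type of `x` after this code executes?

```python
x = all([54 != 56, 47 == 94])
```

all() returns bool

bool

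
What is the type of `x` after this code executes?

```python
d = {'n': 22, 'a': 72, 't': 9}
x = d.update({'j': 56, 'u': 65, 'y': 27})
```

dict.update() returns None

NoneType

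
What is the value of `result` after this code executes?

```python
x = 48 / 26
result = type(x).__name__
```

x is float; result = 'float'

'float'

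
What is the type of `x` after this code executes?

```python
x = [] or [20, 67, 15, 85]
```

'or' returns first truthy value (list)

list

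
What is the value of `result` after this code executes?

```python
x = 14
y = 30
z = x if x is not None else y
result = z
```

x = 14; y = 30; z = 14; result = 14

14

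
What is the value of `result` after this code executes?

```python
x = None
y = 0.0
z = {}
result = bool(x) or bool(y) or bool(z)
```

x = None; y = 0.0; z = {}; result = False

False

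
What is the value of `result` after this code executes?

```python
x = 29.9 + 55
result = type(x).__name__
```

x is float; result = 'float'

'float'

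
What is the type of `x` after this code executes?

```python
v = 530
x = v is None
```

'is' comparison returns bool

bool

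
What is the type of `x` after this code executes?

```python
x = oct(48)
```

oct() returns str representation

str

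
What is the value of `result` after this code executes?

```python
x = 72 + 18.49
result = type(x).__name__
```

x is float; result = 'float'

'float'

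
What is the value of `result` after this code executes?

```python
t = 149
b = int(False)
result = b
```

t = 149; b = 0; result = 0

0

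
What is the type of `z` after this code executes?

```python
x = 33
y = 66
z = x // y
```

int // int = int

int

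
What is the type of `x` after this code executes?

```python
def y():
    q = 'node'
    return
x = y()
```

Bare return returns None

NoneType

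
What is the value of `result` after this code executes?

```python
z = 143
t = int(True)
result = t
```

z = 143; t = 1; result = 1

1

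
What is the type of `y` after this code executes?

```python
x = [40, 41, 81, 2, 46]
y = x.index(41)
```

list.index() returns int

int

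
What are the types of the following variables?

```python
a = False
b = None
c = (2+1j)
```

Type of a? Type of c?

a is assigned the constant False, which has type bool; c is assigned (2+1j), an int plus an imaginary literal (j suffix), which evaluates to complex

bool, complex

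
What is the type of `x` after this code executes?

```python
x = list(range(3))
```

list(range()) returns list

list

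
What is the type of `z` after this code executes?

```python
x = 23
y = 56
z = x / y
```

int / int = float

float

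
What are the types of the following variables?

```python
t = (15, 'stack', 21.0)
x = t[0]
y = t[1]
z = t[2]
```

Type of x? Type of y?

tuple[0] is int; tuple[1] is str

int, str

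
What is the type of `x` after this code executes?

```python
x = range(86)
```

range() returns a range object

range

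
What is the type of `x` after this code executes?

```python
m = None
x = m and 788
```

'and' returns first falsy value (None)

NoneType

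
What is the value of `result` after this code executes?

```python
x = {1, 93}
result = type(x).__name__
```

x is set; result = 'set'

'set'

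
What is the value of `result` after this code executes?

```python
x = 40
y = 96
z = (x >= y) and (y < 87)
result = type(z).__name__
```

x is int; y is int; z is bool; result = 'bool'

'bool'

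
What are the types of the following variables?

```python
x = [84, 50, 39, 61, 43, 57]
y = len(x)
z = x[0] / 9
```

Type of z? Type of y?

int / int = float; len() returns int

float, int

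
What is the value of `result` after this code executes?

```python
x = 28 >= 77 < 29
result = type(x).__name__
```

x is bool; result = 'bool'

'bool'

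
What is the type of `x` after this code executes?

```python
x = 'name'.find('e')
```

str.find() returns int index

int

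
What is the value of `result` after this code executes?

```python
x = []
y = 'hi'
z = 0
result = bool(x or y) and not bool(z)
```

x = []; y = 'hi'; z = 0; result = True

True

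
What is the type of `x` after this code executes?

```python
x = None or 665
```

'or' with None returns the other truthy value

int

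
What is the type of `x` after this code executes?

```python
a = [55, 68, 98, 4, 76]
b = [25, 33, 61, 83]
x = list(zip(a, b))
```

list(zip()) returns a list of tuples

list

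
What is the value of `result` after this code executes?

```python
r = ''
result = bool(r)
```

r = ''; result = False

False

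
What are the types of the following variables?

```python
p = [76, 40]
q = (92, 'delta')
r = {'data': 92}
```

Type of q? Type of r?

q is assigned a tuple (parenthesized, comma-separated values); r is assigned a dict literal ({key: value})

tuple, dict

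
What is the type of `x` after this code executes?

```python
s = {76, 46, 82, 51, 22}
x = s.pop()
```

Popping from set[int] returns int

int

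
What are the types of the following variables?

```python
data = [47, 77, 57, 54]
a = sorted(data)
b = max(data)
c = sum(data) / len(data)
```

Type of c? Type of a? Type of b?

int / int = float; sorted() returns list; max of ints returns int

float, list, int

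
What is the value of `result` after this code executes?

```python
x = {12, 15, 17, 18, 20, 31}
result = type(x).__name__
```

x is set; result = 'set'

'set'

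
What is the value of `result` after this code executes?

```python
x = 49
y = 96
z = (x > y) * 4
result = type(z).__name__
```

x is int; y is int; z is int; result = 'int'

'int'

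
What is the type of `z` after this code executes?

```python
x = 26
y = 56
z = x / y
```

int / int = float

float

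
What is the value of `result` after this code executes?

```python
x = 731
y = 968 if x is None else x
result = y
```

x = 731; y = 731; result = 731

731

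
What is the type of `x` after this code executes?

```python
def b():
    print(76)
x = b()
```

Function without return returns None

NoneType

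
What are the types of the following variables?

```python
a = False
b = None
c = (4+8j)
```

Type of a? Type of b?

a is assigned the constant False, which has type bool; b is assigned None, whose type is NoneType

bool, NoneType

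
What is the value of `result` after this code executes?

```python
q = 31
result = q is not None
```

q = 31; result = True

True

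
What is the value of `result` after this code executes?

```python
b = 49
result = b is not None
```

b = 49; result = True

True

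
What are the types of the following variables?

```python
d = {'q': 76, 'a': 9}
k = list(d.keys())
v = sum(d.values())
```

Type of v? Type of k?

sum of ints is int; list() converts to list

int, list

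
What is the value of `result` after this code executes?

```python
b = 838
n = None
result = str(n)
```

b = 838; n = None; result = 'None'

'None'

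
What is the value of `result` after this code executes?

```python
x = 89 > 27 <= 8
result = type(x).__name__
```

x is bool; result = 'bool'

'bool'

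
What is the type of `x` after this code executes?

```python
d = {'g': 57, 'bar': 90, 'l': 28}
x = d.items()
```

dict.items() returns dict_items view

dict_items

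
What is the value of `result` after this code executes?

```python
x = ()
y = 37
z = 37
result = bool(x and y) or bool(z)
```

x = (); y = 37; z = 37; result = True

True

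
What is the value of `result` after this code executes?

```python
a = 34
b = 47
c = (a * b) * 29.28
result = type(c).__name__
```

a is int; b is int; c is float; result = 'float'

'float'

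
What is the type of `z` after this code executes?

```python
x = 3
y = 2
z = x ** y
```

positive int ** positive int = int

int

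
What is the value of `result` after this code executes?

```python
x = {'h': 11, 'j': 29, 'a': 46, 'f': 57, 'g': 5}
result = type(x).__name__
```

x is dict; result = 'dict'

'dict'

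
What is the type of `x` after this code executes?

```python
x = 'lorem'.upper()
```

str.upper() returns str

str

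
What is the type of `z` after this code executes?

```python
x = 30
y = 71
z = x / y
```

int / int = float

float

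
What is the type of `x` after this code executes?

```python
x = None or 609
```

'or' with None returns the other truthy value

int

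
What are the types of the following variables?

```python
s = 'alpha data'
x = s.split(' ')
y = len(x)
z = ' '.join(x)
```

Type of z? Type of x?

str.join() returns str; str.split() returns list

str, list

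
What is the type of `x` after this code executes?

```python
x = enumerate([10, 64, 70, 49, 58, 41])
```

enumerate() returns an enumerate object

enumerate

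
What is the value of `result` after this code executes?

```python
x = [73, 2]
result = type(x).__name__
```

x is list; result = 'list'

'list'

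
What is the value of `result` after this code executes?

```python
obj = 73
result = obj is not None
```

obj = 73; result = True

True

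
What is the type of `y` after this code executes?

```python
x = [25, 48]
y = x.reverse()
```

list.reverse() returns None

NoneType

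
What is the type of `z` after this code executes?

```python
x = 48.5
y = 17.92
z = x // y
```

float // float = float

float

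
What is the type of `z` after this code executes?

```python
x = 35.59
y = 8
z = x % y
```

float % int = float

float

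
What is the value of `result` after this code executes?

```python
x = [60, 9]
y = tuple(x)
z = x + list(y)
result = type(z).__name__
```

x is list; y is tuple; z is list; result = 'list'

'list'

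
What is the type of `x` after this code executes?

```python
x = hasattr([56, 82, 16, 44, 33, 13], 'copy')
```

hasattr() returns bool

bool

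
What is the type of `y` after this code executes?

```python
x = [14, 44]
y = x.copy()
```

list.copy() returns list

list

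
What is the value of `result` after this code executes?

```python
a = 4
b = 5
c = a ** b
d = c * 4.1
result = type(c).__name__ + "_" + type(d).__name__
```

a is int; b is int; c is int; d is float; result = 'int_float'

'int_float'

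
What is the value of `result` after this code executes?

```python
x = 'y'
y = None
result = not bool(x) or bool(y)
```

x = 'y'; y = None; result = False

False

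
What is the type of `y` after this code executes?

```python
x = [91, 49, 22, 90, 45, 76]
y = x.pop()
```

list.pop() returns the popped element

int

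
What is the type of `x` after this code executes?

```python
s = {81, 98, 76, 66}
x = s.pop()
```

Popping from set[int] returns int

int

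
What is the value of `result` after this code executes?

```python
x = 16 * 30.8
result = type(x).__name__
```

x is float; result = 'float'

'float'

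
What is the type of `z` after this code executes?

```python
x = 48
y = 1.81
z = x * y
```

int * float = float

float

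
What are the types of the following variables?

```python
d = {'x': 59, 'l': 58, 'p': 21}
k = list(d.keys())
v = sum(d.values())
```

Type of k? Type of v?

list() converts to list; sum of ints is int

list, int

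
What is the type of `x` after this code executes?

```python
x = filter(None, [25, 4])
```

filter() returns a filter object

filter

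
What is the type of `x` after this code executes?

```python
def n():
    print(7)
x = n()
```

Function without return returns None

NoneType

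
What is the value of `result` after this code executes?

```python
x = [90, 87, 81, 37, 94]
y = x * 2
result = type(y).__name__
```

x is list; y is list; result = 'list'

'list'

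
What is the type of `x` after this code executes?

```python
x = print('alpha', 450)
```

print() returns None

NoneType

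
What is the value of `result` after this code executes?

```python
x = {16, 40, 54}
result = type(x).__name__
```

x is set; result = 'set'

'set'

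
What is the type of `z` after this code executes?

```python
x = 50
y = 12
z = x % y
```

int % int = int

int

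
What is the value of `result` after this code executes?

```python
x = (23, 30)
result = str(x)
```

x = (23, 30); result = '(23, 30)'

'(23, 30)'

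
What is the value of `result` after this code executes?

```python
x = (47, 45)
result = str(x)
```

x = (47, 45); result = '(47, 45)'

'(47, 45)'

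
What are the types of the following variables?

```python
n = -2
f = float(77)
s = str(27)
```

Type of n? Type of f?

n is assigned a bare integer (no decimal point), so it is an int; f is assigned the result of calling float(), which returns a float

int, float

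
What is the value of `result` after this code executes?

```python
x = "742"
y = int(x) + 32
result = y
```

x = '742'; y = 774; result = 774

774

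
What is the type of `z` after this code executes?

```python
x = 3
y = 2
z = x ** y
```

positive int ** positive int = int

int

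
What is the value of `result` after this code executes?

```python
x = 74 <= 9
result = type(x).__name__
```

x is bool; result = 'bool'

'bool'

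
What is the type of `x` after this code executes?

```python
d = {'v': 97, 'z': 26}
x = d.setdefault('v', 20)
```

dict.setdefault() returns the (existing or default) value

int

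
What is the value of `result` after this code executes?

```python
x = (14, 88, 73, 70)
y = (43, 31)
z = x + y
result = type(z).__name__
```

x is tuple; y is tuple; z is tuple; result = 'tuple'

'tuple'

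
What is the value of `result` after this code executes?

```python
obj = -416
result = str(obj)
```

obj = -416; result = '-416'

'-416'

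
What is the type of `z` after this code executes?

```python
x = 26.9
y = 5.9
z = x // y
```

float // float = float

float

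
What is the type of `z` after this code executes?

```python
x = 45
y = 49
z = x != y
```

Comparison returns bool

bool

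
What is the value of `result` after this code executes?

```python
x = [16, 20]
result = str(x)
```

x = [16, 20]; result = '[16, 20]'

'[16, 20]'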